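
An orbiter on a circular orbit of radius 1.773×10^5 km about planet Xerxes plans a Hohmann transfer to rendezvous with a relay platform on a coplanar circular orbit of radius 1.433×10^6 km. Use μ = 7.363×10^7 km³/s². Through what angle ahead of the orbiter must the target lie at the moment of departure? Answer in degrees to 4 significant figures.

φ = 104.2°

Transfer-ellipse semi-major axis a_t = (r₁ + r₂)/2 = (1.773×10^5 + 1.433×10^6)/2 = 8.0515×10^5 km.
The half-period of the transfer ellipse is t = π√(a_t³/μ) = 2.6451×10^5 s.
The target's mean motion on its circular orbit is ω₂ = √(μ/r₂³) = 5.0022×10^-6 rad/s.
Angle swept by the target during transfer: ω₂·t = 1.3231 rad = 75.81°.
Arrival is 180° from departure on the ellipse, so φ = 180° − 75.81° = 104.2°.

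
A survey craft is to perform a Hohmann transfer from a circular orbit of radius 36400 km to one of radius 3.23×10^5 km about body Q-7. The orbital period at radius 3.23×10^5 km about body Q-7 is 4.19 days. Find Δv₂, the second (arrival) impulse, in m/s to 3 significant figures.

From Kepler's third law T² = 4π²r³/μ at r = 3.23×10^5 km, T = 4.19 days = 4.19 × 86400 s = 3.62016×10^5 s: μ = 4π²r³/T² = 1.01511×10^7 km³/s².
Semi-major axis of the transfer orbit: a_t = (36400 + 3.230×10^5)/2 = 1.797×10^5 km.
On the circular orbit at r = 3.230×10^5 km, v_c = √(μ/r) = 5.606 km/s.
Vis-viva on the transfer ellipse at r = 3.230×10^5 km gives v_t = √[μ(2/r − 1/a_t)] = 2.523 km/s.
Δv₂ = |v_t − v_c| = |2.523 − 5.606| = 3.083 km/s.

Δv₂ = 3080 m/s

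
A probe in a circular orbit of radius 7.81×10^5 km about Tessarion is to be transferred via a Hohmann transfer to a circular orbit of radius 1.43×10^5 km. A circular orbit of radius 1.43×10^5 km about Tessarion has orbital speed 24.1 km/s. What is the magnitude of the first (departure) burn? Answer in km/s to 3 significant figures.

Δv₁ = 4.58 km/s

From the circular-orbit relation v² = μ/r at r = 1.43×10^5 km: μ = v²r = (24.1)² × 1.43×10^5 = 8.30558×10^7 km³/s².
Semi-major axis of the transfer orbit: a_t = (7.810×10^5 + 1.430×10^5)/2 = 4.620×10^5 km.
On the circular orbit at r = 7.810×10^5 km, v_c = √(μ/r) = 10.312 km/s.
Vis-viva on the transfer ellipse at r = 7.810×10^5 km gives v_t = √[μ(2/r − 1/a_t)] = 5.7373 km/s.
Δv₁ = |v_t − v_c| = |5.7373 − 10.312| = 4.575 km/s.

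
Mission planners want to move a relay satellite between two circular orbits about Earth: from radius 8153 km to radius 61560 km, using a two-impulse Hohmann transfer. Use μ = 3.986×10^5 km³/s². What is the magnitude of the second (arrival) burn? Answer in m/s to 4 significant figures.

Δv₂ = 1314 m/s

The Hohmann ellipse has a_t = (r₁ + r₂)/2 = 34856.5 km.
Circular speed at r = 61560 km: v_c = √(μ/r) = 2.545 km/s.
Transfer-orbit speed at the same r (vis-viva, a = a_t): v_t = √[μ(2/r − 1/a_t)] = 1.231 km/s.
Δv₂ = |v_t − v_c| = |1.231 − 2.545| = 1.314 km/s.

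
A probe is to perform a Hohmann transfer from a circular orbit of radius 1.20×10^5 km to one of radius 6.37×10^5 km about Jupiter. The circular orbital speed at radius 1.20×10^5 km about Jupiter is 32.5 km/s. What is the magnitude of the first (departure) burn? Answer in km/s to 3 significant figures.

Δv₁ = 9.66 km/s

From the circular-orbit relation v² = μ/r at r = 1.20×10^5 km: μ = v²r = (32.5)² × 1.20×10^5 = 1.26750×10^8 km³/s².
Semi-major axis of the transfer orbit: a_t = (1.200×10^5 + 6.370×10^5)/2 = 3.785×10^5 km.
On the circular orbit at r = 1.200×10^5 km, v_c = √(μ/r) = 32.500 km/s.
Vis-viva on the transfer ellipse at r = 1.200×10^5 km gives v_t = √[μ(2/r − 1/a_t)] = 42.162 km/s.
Δv₁ = |v_t − v_c| = |42.162 − 32.500| = 9.662 km/s.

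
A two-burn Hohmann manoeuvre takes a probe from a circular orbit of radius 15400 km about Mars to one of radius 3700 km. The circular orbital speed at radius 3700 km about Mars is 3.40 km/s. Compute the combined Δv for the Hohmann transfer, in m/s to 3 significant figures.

From the circular-orbit relation v² = μ/r at r = 3700 km: μ = v²r = (3.40)² × 3700 = 42772.0 km³/s².
The Hohmann ellipse has a_t = (r₁ + r₂)/2 = 9550 km.
At r₁ the circular-orbit speed is v₁ = √(μ/r₁) = 1.66655 km/s.
On the transfer ellipse at r₁, v² = μ(2/r − 1/a) gives v_a = √[μ(2/r₁ − 1/a_t)] = 1.03733 km/s.
First burn Δv₁ = |v_a − v₁| = 0.6292 km/s.
Circular speed at r₂: v₂ = √(μ/r₂) = 3.4000 km/s.
Transfer-orbit speed at r₂: v_p = √[μ(2/r₂ − 1/a_t)] = 4.3176 km/s.
Second burn Δv₂ = |v₂ − v_p| = 0.9176 km/s.
Δv = Δv₁ + Δv₂ = 0.6292 + 0.9176 = 1.547 km/s.

Δv = 1550 m/s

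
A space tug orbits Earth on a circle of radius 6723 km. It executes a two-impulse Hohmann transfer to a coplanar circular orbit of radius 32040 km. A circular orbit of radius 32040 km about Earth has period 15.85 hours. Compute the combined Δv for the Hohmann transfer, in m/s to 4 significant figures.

Δv = 3651 m/s

From Kepler's third law T² = 4π²r³/μ at r = 32040 km, T = 15.85 hours = 15.85 × 3600 s = 57060 s: μ = 4π²r³/T² = 3.98817×10^5 km³/s².
Transfer-ellipse semi-major axis a_t = (r₁ + r₂)/2 = (6723 + 32040)/2 = 19381.5 km.
Circular speed at r₁: v₁ = √(μ/r₁) = √(3.98817×10^5/6723) = 7.702 km/s.
On the transfer ellipse at r₁, vis-viva gives v_p = √[μ(2/r₁ − 1/a_t)] = 9.903 km/s.
First burn Δv₁ = |v_p − v₁| = 2.201 km/s.
Circular speed at r₂: v₂ = √(μ/r₂) = 3.528 km/s.
Transfer-orbit speed at r₂: v_a = √[μ(2/r₂ − 1/a_t)] = 2.078 km/s.
Second burn Δv₂ = |v₂ − v_a| = 1.450 km/s.
Total Δv = Δv₁ + Δv₂ = 3.651 km/s.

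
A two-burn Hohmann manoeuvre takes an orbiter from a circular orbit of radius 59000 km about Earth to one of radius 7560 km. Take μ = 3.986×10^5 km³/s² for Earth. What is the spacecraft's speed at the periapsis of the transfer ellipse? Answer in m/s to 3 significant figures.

The Hohmann ellipse has a_t = (r₁ + r₂)/2 = 33280 km.
At periapsis, r = 7560 km.
Applying v² = μ(2/r − 1/a_t): v = 9.668 km/s.

v = 9670 m/s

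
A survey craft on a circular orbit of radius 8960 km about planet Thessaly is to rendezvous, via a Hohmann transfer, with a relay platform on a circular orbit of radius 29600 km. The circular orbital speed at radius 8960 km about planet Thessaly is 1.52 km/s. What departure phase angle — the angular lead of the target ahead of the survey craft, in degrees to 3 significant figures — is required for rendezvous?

From the circular-orbit relation v² = μ/r at r = 8960 km: μ = v²r = (1.52)² × 8960 = 20701.2 km³/s².
The Hohmann ellipse has a_t = (r₁ + r₂)/2 = 19280 km.
Transfer time t = π√(a_t³/μ) = 58454 s.
Target angular speed ω₂ = √(μ/r₂³) = 2.8253×10^-5 rad/s.
Angle swept by the target during transfer: ω₂·t = 1.6515 rad = 94.62°.
The survey craft traverses 180° on the transfer ellipse, so the target must lead by 180° − 94.62° = 85.4°.

φ = 85.4°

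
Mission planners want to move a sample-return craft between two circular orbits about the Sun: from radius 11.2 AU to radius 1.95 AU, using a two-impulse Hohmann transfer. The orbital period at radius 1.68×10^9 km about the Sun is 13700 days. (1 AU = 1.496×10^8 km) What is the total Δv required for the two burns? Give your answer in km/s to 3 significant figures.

Δv = 10.6 km/s

From Kepler's third law T² = 4π²r³/μ at r = 1.68×10^9 km, T = 13700 days = 13700 × 86400 s = 1.18368×10^9 s: μ = 4π²r³/T² = 1.33604×10^11 km³/s².
In km: r₁ = 11.2 × 1.496×10^8 = 1.67552×10^9 km; r₂ = 1.95 × 1.496×10^8 = 2.9172×10^8 km.
Semi-major axis of the transfer orbit: a_t = (1.67552×10^9 + 2.9172×10^8)/2 = 9.8362×10^8 km.
Circular speed at r₁: v₁ = √(μ/r₁) = √(1.33604×10^11/1.67552×10^9) = 8.930 km/s.
Transfer-orbit speed at r₁ (vis-viva): v_a = √[μ(2/r₁ − 1/a_t)] = 4.863 km/s.
First burn Δv₁ = |v_a − v₁| = 4.067 km/s.
At r₂, v₂ = √(μ/r₂) = 21.40 km/s.
Transfer-orbit speed at r₂: v_p = √[μ(2/r₂ − 1/a_t)] = 27.93 km/s.
Second burn Δv₂ = |v₂ − v_p| = 6.530 km/s.
Δv = Δv₁ + Δv₂ = 4.067 + 6.530 = 10.60 km/s.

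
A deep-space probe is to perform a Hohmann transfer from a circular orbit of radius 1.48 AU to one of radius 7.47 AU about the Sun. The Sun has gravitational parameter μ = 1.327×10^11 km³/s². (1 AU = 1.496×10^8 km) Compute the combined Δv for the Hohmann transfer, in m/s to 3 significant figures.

In km: r₁ = 1.48 × 1.496×10^8 = 2.21408×10^8 km; r₂ = 7.47 × 1.496×10^8 = 1.117512×10^9 km.
Semi-major axis of the transfer orbit: a_t = (2.21408×10^8 + 1.117512×10^9)/2 = 6.6946×10^8 km.
Circular speed at r₁: v₁ = √(μ/r₁) = √(1.327×10^11/2.21408×10^8) = 24.4815 km/s.
Transfer-orbit speed at r₁ (v² = μ(2/r − 1/a)): v_p = √[μ(2/r₁ − 1/a_t)] = 31.6302 km/s.
First burn Δv₁ = |v_p − v₁| = 7.149 km/s.
Circular speed at r₂: v₂ = √(μ/r₂) = 10.897 km/s.
Transfer-orbit speed at r₂: v_a = √[μ(2/r₂ − 1/a_t)] = 6.2668 km/s.
Second burn Δv₂ = |v₂ − v_a| = 4.630 km/s.
Δv = Δv₁ + Δv₂ = 7.149 + 4.630 = 11.78 km/s.

Δv = 11800 m/s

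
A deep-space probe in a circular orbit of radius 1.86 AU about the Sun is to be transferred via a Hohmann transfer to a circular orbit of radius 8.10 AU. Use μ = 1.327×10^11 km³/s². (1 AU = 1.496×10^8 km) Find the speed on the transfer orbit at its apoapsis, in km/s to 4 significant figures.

v = 6.395 km/s

In km: r₁ = 1.86 × 1.496×10^8 = 2.78256×10^8 km; r₂ = 8.10 × 1.496×10^8 = 1.21176×10^9 km.
The Hohmann ellipse has a_t = (r₁ + r₂)/2 = 7.45008×10^8 km.
The apoapsis of the transfer ellipse is at r = 1.21176×10^9 km.
Vis-viva: v = √[μ(2/r − 1/a_t)] = √[1.327×10^11 × (2/1.21176×10^9 − 1/7.45008×10^8)] = 6.395 km/s.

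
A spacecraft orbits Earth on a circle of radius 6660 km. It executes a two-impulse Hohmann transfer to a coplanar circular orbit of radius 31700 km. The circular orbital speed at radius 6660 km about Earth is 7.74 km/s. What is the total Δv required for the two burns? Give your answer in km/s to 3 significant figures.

Δv = 3.67 km/s

From the circular-orbit relation v² = μ/r at r = 6660 km: μ = v²r = (7.74)² × 6660 = 3.98985×10^5 km³/s².
The Hohmann ellipse has a_t = (r₁ + r₂)/2 = 19180 km.
Circular speed at r₁: v₁ = √(μ/r₁) = √(3.98985×10^5/6660) = 7.740 km/s.
On the transfer ellipse at r₁, vis-viva gives v_p = √[μ(2/r₁ − 1/a_t)] = 9.951 km/s.
First burn Δv₁ = |v_p − v₁| = 2.211 km/s.
Circular speed at r₂: v₂ = √(μ/r₂) = 3.548 km/s.
Transfer-orbit speed at r₂: v_a = √[μ(2/r₂ − 1/a_t)] = 2.091 km/s.
Second burn Δv₂ = |v₂ − v_a| = 1.457 km/s.
Δv = Δv₁ + Δv₂ = 2.211 + 1.457 = 3.668 km/s.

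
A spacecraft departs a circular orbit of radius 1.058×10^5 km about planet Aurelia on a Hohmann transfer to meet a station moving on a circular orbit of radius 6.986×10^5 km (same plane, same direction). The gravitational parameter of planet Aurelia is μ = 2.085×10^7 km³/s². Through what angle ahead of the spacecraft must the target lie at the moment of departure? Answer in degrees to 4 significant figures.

The Hohmann ellipse has a_t = (r₁ + r₂)/2 = 4.022×10^5 km.
The half-period of the transfer ellipse is t = π√(a_t³/μ) = 1.755×10^5 s.
Target angular speed ω₂ = √(μ/r₂³) = 7.820×10^-6 rad/s.
Angle swept by the target during transfer: ω₂·t = 1.3724 rad = 78.63°.
The spacecraft traverses 180° on the transfer ellipse, so the target must lead by 180° − 78.63° = 101.4°.

φ = 101.4°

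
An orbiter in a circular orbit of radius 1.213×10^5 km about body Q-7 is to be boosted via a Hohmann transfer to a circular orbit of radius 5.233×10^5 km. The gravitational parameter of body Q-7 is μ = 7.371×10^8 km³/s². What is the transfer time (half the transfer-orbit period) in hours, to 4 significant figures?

Semi-major axis of the transfer orbit: a_t = (1.213×10^5 + 5.233×10^5)/2 = 3.223×10^5 km.
By Kepler's third law the transfer-orbit period is T = 2π√(a_t³/μ), so t = T/2 = 21170 s.
Converting: 21170 s ÷ 3600 s/hour = 5.881 hours.

t = 5.881 hours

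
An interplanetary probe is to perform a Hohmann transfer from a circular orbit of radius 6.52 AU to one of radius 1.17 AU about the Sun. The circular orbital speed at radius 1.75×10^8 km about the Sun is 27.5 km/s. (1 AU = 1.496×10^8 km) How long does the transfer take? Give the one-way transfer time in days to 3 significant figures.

From the circular-orbit relation v² = μ/r at r = 1.75×10^8 km: μ = v²r = (27.5)² × 1.75×10^8 = 1.32344×10^11 km³/s².
In km: r₁ = 6.52 × 1.496×10^8 = 9.75392×10^8 km; r₂ = 1.17 × 1.496×10^8 = 1.75032×10^8 km.
Semi-major axis of the transfer orbit: a_t = (9.75392×10^8 + 1.75032×10^8)/2 = 5.75212×10^8 km.
Half the transfer-orbit period gives t = π√(a_t³/μ) = 1.191×10^8 s.
Converting: 1.191×10^8 s ÷ 86400 s/day = 1380 days.

t = 1380 days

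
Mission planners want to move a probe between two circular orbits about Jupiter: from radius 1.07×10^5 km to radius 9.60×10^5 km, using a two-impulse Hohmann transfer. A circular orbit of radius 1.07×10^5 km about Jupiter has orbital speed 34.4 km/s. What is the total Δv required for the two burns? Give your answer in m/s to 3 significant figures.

Δv = 18100 m/s

From the circular-orbit relation v² = μ/r at r = 1.07×10^5 km: μ = v²r = (34.4)² × 1.07×10^5 = 1.26620×10^8 km³/s².
The Hohmann ellipse has a_t = (r₁ + r₂)/2 = 5.335×10^5 km.
At r₁ the circular-orbit speed is v₁ = √(μ/r₁) = 34.40 km/s.
Transfer-orbit speed at r₁ (v² = μ(2/r − 1/a)): v_p = √[μ(2/r₁ − 1/a_t)] = 46.15 km/s.
First burn Δv₁ = |v_p − v₁| = 11.75 km/s.
Circular speed at r₂: v₂ = √(μ/r₂) = 11.4846 km/s.
Transfer-orbit speed at r₂: v_a = √[μ(2/r₂ − 1/a_t)] = 5.14327 km/s.
Second burn Δv₂ = |v₂ − v_a| = 6.341 km/s.
Total Δv = Δv₁ + Δv₂ = 18.09 km/s.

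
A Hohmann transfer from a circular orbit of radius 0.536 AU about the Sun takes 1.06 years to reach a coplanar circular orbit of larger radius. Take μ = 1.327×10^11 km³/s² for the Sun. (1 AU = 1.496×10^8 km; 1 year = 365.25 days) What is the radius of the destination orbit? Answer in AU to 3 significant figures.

In km: r₁ = 0.536 × 1.496×10^8 = 8.01856×10^7 km.
Transfer time t = 1.06 years × 365.25 × 86400 s = 3.3451056×10^7 s, and t = π√(a_t³/μ).
So a_t = (μ t²/π²)^(1/3) = (1.327×10^11 × (3.3451056×10^7)² / π²)^(1/3) = 2.4687×10^8 km.
Since a_t = (r₁ + r₂)/2, r₂ = 2a_t − r₁ = 2×2.4687×10^8 − 8.01856×10^7 = 4.135544×10^8 km.
In AU: r₂ = 4.135544×10^8 / 1.496×10^8 = 2.76 AU.

r₂ = 2.76 AU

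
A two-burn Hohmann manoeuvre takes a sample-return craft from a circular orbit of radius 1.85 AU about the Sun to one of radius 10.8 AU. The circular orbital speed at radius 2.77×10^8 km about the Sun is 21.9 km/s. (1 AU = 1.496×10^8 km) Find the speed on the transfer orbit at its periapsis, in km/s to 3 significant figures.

From the circular-orbit relation v² = μ/r at r = 2.77×10^8 km: μ = v²r = (21.9)² × 2.77×10^8 = 1.32852×10^11 km³/s².
In km: r₁ = 1.85 × 1.496×10^8 = 2.7676×10^8 km; r₂ = 10.8 × 1.496×10^8 = 1.61568×10^9 km.
Semi-major axis of the transfer orbit: a_t = (2.7676×10^8 + 1.61568×10^9)/2 = 9.4622×10^8 km.
The periapsis of the transfer ellipse is at r = 2.7676×10^8 km.
Vis-viva: v = √[μ(2/r − 1/a_t)] = √[1.32852×10^11 × (2/2.7676×10^8 − 1/9.4622×10^8)] = 28.63 km/s.

v = 28.6 km/s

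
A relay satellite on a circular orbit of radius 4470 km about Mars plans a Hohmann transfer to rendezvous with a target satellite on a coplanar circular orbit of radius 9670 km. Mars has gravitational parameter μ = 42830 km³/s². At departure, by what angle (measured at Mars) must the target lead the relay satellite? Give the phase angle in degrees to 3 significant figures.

The Hohmann ellipse has a_t = (r₁ + r₂)/2 = 7070 km.
Transfer time t = π√(a_t³/μ) = 9024 s.
The target's mean motion on its circular orbit is ω₂ = √(μ/r₂³) = 2.176×10^-4 rad/s.
Angle swept by the target during transfer: ω₂·t = 1.964 rad = 112.5°.
The relay satellite traverses 180° on the transfer ellipse, so the target must lead by 180° − 112.5° = 67.5°.

φ = 67.5°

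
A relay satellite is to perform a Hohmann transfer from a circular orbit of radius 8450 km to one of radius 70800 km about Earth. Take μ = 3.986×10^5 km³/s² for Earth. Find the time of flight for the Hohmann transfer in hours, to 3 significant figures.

t = 10.9 hours

Semi-major axis of the transfer orbit: a_t = (8450 + 70800)/2 = 39625 km.
By Kepler's third law the transfer-orbit period is T = 2π√(a_t³/μ), so t = T/2 = 39250 s.
Converting: 39250 s ÷ 3600 s/hour = 10.9 hours.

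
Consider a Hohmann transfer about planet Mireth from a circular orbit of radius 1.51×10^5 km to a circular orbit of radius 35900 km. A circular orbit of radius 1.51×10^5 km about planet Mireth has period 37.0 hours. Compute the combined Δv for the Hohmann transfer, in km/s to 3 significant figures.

Δv = 6.67 km/s

From Kepler's third law T² = 4π²r³/μ at r = 1.51×10^5 km, T = 37.0 hours = 37.0 × 3600 s = 1.332×10^5 s: μ = 4π²r³/T² = 7.66094×10^6 km³/s².
The Hohmann ellipse has a_t = (r₁ + r₂)/2 = 93450 km.
Circular speed at r₁: v₁ = √(μ/r₁) = √(7.66094×10^6/1.510×10^5) = 7.123 km/s.
Transfer-orbit speed at r₁ (vis-viva): v_a = √[μ(2/r₁ − 1/a_t)] = 4.415 km/s.
First burn Δv₁ = |v_a − v₁| = 2.708 km/s.
Circular speed at r₂: v₂ = √(μ/r₂) = 14.608 km/s.
Transfer-orbit speed at r₂: v_p = √[μ(2/r₂ − 1/a_t)] = 18.569 km/s.
Second burn Δv₂ = |v₂ − v_p| = 3.961 km/s.
Δv = Δv₁ + Δv₂ = 2.708 + 3.961 = 6.669 km/s.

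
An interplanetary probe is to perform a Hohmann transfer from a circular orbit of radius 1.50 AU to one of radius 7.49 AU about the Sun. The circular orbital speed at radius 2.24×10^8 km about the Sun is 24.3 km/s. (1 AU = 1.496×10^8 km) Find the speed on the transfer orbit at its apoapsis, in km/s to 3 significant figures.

From the circular-orbit relation v² = μ/r at r = 2.24×10^8 km: μ = v²r = (24.3)² × 2.24×10^8 = 1.32270×10^11 km³/s².
In km: r₁ = 1.50 × 1.496×10^8 = 2.244×10^8 km; r₂ = 7.49 × 1.496×10^8 = 1.120504×10^9 km.
The Hohmann ellipse has a_t = (r₁ + r₂)/2 = 6.72452×10^8 km.
The apoapsis of the transfer ellipse is at r = 1.120504×10^9 km.
Applying v² = μ(2/r − 1/a_t): v = 6.276 km/s.

v = 6.28 km/s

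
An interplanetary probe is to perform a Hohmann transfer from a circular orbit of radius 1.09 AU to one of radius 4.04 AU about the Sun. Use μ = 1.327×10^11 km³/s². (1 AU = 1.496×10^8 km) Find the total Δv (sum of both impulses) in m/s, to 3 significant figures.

In km: r₁ = 1.09 × 1.496×10^8 = 1.63064×10^8 km; r₂ = 4.04 × 1.496×10^8 = 6.04384×10^8 km.
Transfer-ellipse semi-major axis a_t = (r₁ + r₂)/2 = (1.63064×10^8 + 6.04384×10^8)/2 = 3.83724×10^8 km.
At r₁ the circular-orbit speed is v₁ = √(μ/r₁) = 28.527 km/s.
On the transfer ellipse at r₁, v² = μ(2/r − 1/a) gives v_p = √[μ(2/r₁ − 1/a_t)] = 35.802 km/s.
First burn Δv₁ = |v_p − v₁| = 7.275 km/s.
At r₂, v₂ = √(μ/r₂) = 14.8176 km/s.
Transfer-orbit speed at r₂: v_a = √[μ(2/r₂ − 1/a_t)] = 9.65936 km/s.
Second burn Δv₂ = |v₂ − v_a| = 5.158 km/s.
Total Δv = Δv₁ + Δv₂ = 12.43 km/s.

Δv = 12400 m/s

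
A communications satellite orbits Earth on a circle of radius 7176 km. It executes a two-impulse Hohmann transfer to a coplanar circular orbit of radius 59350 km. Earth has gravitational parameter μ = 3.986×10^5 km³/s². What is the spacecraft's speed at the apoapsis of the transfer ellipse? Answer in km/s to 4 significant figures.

Semi-major axis of the transfer orbit: a_t = (7176 + 59350)/2 = 33263 km.
At apoapsis, r = 59350 km.
Applying v² = μ(2/r − 1/a_t): v = 1.204 km/s.

v = 1.204 km/s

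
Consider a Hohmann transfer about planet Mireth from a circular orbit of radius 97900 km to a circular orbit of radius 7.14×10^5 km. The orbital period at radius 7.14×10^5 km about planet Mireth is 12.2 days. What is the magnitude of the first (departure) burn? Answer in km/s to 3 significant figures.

From Kepler's third law T² = 4π²r³/μ at r = 7.14×10^5 km, T = 12.2 days = 12.2 × 86400 s = 1.05408×10^6 s: μ = 4π²r³/T² = 1.29332×10^7 km³/s².
Transfer-ellipse semi-major axis a_t = (r₁ + r₂)/2 = (97900 + 7.140×10^5)/2 = 4.0595×10^5 km.
On the circular orbit at r = 97900 km, v_c = √(μ/r) = 11.494 km/s.
Transfer-orbit speed at the same r (vis-viva, a = a_t): v_t = √[μ(2/r − 1/a_t)] = 15.243 km/s.
Δv₁ = |v_t − v_c| = |15.243 − 11.494| = 3.749 km/s.

Δv₁ = 3.75 km/s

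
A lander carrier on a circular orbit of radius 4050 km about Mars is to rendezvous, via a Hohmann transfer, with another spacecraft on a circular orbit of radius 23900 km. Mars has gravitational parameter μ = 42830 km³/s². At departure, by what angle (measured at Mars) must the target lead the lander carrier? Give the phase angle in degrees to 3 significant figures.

Semi-major axis of the transfer orbit: a_t = (4050 + 23900)/2 = 13975 km.
The half-period of the transfer ellipse is t = π√(a_t³/μ) = 25080 s.
Target angular speed ω₂ = √(μ/r₂³) = 5.601×10^-5 rad/s.
Angle swept by the target during transfer: ω₂·t = 1.4047 rad = 80.48°.
Arrival is 180° from departure on the ellipse, so φ = 180° − 80.48° = 99.5°.

φ = 99.5°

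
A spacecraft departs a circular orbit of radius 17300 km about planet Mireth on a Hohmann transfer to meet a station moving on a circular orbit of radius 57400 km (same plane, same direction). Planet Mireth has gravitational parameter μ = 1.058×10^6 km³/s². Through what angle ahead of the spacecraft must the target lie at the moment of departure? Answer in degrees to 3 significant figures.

Semi-major axis of the transfer orbit: a_t = (17300 + 57400)/2 = 37350 km.
The half-period of the transfer ellipse is t = π√(a_t³/μ) = 22050 s.
The target's mean motion on its circular orbit is ω₂ = √(μ/r₂³) = 7.480×10^-5 rad/s.
Angle swept by the target during transfer: ω₂·t = 1.649 rad = 94.48°.
Arrival is 180° from departure on the ellipse, so φ = 180° − 94.48° = 85.5°.

φ = 85.5°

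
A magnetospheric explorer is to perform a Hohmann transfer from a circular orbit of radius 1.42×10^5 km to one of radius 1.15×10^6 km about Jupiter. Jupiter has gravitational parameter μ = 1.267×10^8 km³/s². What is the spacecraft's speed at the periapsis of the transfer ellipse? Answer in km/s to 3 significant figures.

v = 39.9 km/s

Semi-major axis of the transfer orbit: a_t = (1.420×10^5 + 1.150×10^6)/2 = 6.460×10^5 km.
The periapsis of the transfer ellipse is at r = 1.420×10^5 km.
Applying v² = μ(2/r − 1/a_t): v = 39.85 km/s.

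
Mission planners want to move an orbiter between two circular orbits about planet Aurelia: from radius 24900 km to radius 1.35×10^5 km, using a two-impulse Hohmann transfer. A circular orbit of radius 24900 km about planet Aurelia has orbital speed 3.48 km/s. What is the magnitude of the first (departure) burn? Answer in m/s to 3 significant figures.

From the circular-orbit relation v² = μ/r at r = 24900 km: μ = v²r = (3.48)² × 24900 = 3.01549×10^5 km³/s².
Semi-major axis of the transfer orbit: a_t = (24900 + 1.350×10^5)/2 = 79950 km.
On the circular orbit at r = 24900 km, v_c = √(μ/r) = 3.480 km/s.
Transfer-orbit speed at the same r (vis-viva, a = a_t): v_t = √[μ(2/r − 1/a_t)] = 4.522 km/s.
Δv₁ = |v_t − v_c| = |4.522 − 3.480| = 1.042 km/s.

Δv₁ = 1040 m/s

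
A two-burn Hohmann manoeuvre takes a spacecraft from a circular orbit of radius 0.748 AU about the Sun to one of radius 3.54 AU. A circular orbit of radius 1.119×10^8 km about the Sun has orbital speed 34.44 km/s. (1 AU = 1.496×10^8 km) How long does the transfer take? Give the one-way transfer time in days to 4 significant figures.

From the circular-orbit relation v² = μ/r at r = 1.119×10^8 km: μ = v²r = (34.44)² × 1.119×10^8 = 1.32726×10^11 km³/s².
In km: r₁ = 0.748 × 1.496×10^8 = 1.119008×10^8 km; r₂ = 3.54 × 1.496×10^8 = 5.29584×10^8 km.
The Hohmann ellipse has a_t = (r₁ + r₂)/2 = 3.207424×10^8 km.
Transfer time t = π√(a_t³/μ) = π√((3.207424×10^8)³ / 1.32726×10^11) = 4.953×10^7 s.
Converting: 4.953×10^7 s ÷ 86400 s/day = 573.3 days.

t = 573.3 days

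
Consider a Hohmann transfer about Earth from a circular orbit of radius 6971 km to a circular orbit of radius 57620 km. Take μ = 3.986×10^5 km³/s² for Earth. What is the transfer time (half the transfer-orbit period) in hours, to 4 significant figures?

Semi-major axis of the transfer orbit: a_t = (6971 + 57620)/2 = 32295.5 km.
Half the transfer-orbit period gives t = π√(a_t³/μ) = 28880 s.
Converting: 28880 s ÷ 3600 s/hour = 8.022 hours.

t = 8.022 hours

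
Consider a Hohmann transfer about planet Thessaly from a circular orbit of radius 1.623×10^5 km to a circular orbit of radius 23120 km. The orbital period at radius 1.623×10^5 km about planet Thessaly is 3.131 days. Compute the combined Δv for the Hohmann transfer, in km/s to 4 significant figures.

Δv = 5.114 km/s

From Kepler's third law T² = 4π²r³/μ at r = 1.623×10^5 km, T = 3.131 days = 3.131 × 86400 s = 2.705184×10^5 s: μ = 4π²r³/T² = 2.30633×10^6 km³/s².
The Hohmann ellipse has a_t = (r₁ + r₂)/2 = 92710 km.
At r₁ the circular-orbit speed is v₁ = √(μ/r₁) = 3.7697 km/s.
On the transfer ellipse at r₁, vis-viva equation gives v_a = √[μ(2/r₁ − 1/a_t)] = 1.8825 km/s.
First burn Δv₁ = |v_a − v₁| = 1.887 km/s.
At r₂, v₂ = √(μ/r₂) = 9.9877 km/s.
Transfer-orbit speed at r₂: v_p = √[μ(2/r₂ − 1/a_t)] = 13.215 km/s.
Second burn Δv₂ = |v₂ − v_p| = 3.227 km/s.
Total Δv = Δv₁ + Δv₂ = 5.114 km/s.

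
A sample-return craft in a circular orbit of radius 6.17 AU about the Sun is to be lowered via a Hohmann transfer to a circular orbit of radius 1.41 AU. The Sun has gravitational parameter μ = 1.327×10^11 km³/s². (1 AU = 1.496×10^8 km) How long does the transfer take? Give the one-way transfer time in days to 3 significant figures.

t = 1350 days

In km: r₁ = 6.17 × 1.496×10^8 = 9.23032×10^8 km; r₂ = 1.41 × 1.496×10^8 = 2.10936×10^8 km.
Transfer-ellipse semi-major axis a_t = (r₁ + r₂)/2 = (9.23032×10^8 + 2.10936×10^8)/2 = 5.66984×10^8 km.
By Kepler's third law the transfer-orbit period is T = 2π√(a_t³/μ), so t = T/2 = 1.164×10^8 s.
Converting: 1.164×10^8 s ÷ 86400 s/day = 1350 days.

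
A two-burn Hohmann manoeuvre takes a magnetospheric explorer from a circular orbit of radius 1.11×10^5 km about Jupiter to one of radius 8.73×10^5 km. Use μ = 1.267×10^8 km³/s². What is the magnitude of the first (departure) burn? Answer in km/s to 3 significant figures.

Δv₁ = 11.2 km/s

Transfer-ellipse semi-major axis a_t = (r₁ + r₂)/2 = (1.110×10^5 + 8.730×10^5)/2 = 4.920×10^5 km.
On the circular orbit at r = 1.110×10^5 km, v_c = √(μ/r) = 33.785 km/s.
Transfer-orbit speed at the same r (vis-viva, a = a_t): v_t = √[μ(2/r − 1/a_t)] = 45.004 km/s.
Δv₁ = |v_t − v_c| = |45.004 − 33.785| = 11.22 km/s.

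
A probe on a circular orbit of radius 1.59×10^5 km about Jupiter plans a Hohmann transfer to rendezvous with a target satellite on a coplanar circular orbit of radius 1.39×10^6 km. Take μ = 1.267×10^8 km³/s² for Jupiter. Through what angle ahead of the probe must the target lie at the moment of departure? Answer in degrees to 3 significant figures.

The Hohmann ellipse has a_t = (r₁ + r₂)/2 = 7.745×10^5 km.
Transfer time t = π√(a_t³/μ) = 1.9024×10^5 s.
The target's mean motion on its circular orbit is ω₂ = √(μ/r₂³) = 6.8686×10^-6 rad/s.
Angle swept by the target during transfer: ω₂·t = 1.3067 rad = 74.87°.
The probe traverses 180° on the transfer ellipse, so the target must lead by 180° − 74.87° = 105°.

φ = 105°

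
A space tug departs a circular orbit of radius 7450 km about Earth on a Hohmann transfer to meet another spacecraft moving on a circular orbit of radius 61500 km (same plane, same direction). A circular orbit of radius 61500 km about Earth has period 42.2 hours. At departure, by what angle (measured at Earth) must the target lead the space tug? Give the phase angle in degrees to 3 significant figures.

φ = 104°

From Kepler's third law T² = 4π²r³/μ at r = 61500 km, T = 42.2 hours = 42.2 × 3600 s = 1.5192×10^5 s: μ = 4π²r³/T² = 3.97883×10^5 km³/s².
Semi-major axis of the transfer orbit: a_t = (7450 + 61500)/2 = 34475 km.
The half-period of the transfer ellipse is t = π√(a_t³/μ) = 31880.8 s.
Target angular speed ω₂ = √(μ/r₂³) = 4.13585×10^-5 rad/s.
Angle swept by the target during transfer: ω₂·t = 1.31854 rad = 75.55°.
Arrival is 180° from departure on the ellipse, so φ = 180° − 75.55° = 104°.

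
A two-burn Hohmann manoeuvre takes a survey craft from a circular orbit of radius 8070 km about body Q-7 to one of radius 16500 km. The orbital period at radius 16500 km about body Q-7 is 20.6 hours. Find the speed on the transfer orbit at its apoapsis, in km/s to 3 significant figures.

From Kepler's third law T² = 4π²r³/μ at r = 16500 km, T = 20.6 hours = 20.6 × 3600 s = 74160 s: μ = 4π²r³/T² = 32245.7 km³/s².
Semi-major axis of the transfer orbit: a_t = (8070 + 16500)/2 = 12285 km.
The apoapsis of the transfer ellipse is at r = 16500 km.
Vis-viva: v = √[μ(2/r − 1/a_t)] = √[32245.7 × (2/16500 − 1/12285)] = 1.133 km/s.

v = 1.13 km/s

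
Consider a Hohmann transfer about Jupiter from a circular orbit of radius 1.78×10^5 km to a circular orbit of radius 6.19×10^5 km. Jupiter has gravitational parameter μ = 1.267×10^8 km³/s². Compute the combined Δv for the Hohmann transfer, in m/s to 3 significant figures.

The Hohmann ellipse has a_t = (r₁ + r₂)/2 = 3.985×10^5 km.
At r₁ the circular-orbit speed is v₁ = √(μ/r₁) = 26.6795 km/s.
Transfer-orbit speed at r₁ (vis-viva): v_p = √[μ(2/r₁ − 1/a_t)] = 33.2514 km/s.
First burn Δv₁ = |v_p − v₁| = 6.572 km/s.
At r₂, v₂ = √(μ/r₂) = 14.307 km/s.
Transfer-orbit speed at r₂: v_a = √[μ(2/r₂ − 1/a_t)] = 9.5618 km/s.
Second burn Δv₂ = |v₂ − v_a| = 4.745 km/s.
Δv = Δv₁ + Δv₂ = 6.572 + 4.745 = 11.32 km/s.

Δv = 11300 m/s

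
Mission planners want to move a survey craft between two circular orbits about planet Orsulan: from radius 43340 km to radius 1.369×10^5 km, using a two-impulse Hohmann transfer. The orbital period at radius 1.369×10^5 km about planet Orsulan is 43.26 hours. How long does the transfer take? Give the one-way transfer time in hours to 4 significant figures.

t = 11.55 hours

From Kepler's third law T² = 4π²r³/μ at r = 1.369×10^5 km, T = 43.26 hours = 43.26 × 3600 s = 1.55736×10^5 s: μ = 4π²r³/T² = 4.17630×10^6 km³/s².
Semi-major axis of the transfer orbit: a_t = (43340 + 1.369×10^5)/2 = 90120 km.
Half the transfer-orbit period gives t = π√(a_t³/μ) = 41590 s.
Converting: 41590 s ÷ 3600 s/hour = 11.55 hours.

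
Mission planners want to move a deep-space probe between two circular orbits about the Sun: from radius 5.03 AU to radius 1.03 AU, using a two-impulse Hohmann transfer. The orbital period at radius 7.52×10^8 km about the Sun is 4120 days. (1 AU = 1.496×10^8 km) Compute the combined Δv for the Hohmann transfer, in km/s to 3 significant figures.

Δv = 14.0 km/s

From Kepler's third law T² = 4π²r³/μ at r = 7.52×10^8 km, T = 4120 days = 4120 × 86400 s = 3.55968×10^8 s: μ = 4π²r³/T² = 1.32493×10^11 km³/s².
In km: r₁ = 5.03 × 1.496×10^8 = 7.52488×10^8 km; r₂ = 1.03 × 1.496×10^8 = 1.54088×10^8 km.
Transfer-ellipse semi-major axis a_t = (r₁ + r₂)/2 = (7.52488×10^8 + 1.54088×10^8)/2 = 4.53288×10^8 km.
Circular speed at r₁: v₁ = √(μ/r₁) = √(1.32493×10^11/7.52488×10^8) = 13.2692 km/s.
On the transfer ellipse at r₁, v² = μ(2/r − 1/a) gives v_a = √[μ(2/r₁ − 1/a_t)] = 7.73648 km/s.
First burn Δv₁ = |v_a − v₁| = 5.533 km/s.
At r₂, v₂ = √(μ/r₂) = 29.323 km/s.
Transfer-orbit speed at r₂: v_p = √[μ(2/r₂ − 1/a_t)] = 37.781 km/s.
Second burn Δv₂ = |v₂ − v_p| = 8.458 km/s.
Total Δv = Δv₁ + Δv₂ = 13.99 km/s.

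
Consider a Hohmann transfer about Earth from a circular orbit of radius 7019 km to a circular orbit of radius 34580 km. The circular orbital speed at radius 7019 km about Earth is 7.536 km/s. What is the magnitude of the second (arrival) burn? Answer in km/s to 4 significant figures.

Δv₂ = 1.423 km/s

From the circular-orbit relation v² = μ/r at r = 7019 km: μ = v²r = (7.536)² × 7019 = 3.98618×10^5 km³/s².
The Hohmann ellipse has a_t = (r₁ + r₂)/2 = 20799.5 km.
Circular speed at r = 34580 km: v_c = √(μ/r) = 3.395 km/s.
Transfer-orbit speed at the same r (vis-viva, a = a_t): v_t = √[μ(2/r − 1/a_t)] = 1.972 km/s.
Δv₂ = |v_t − v_c| = |1.972 − 3.395| = 1.423 km/s.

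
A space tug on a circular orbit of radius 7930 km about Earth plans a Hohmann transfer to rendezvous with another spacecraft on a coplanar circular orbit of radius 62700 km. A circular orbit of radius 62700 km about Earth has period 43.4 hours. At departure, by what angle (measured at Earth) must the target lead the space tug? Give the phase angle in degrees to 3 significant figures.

From Kepler's third law T² = 4π²r³/μ at r = 62700 km, T = 43.4 hours = 43.4 × 3600 s = 1.5624×10^5 s: μ = 4π²r³/T² = 3.98637×10^5 km³/s².
Transfer-ellipse semi-major axis a_t = (r₁ + r₂)/2 = (7930 + 62700)/2 = 35315 km.
Transfer time t = π√(a_t³/μ) = 33020 s.
Target angular speed ω₂ = √(μ/r₂³) = 4.021×10^-5 rad/s.
Angle swept by the target during transfer: ω₂·t = 1.328 rad = 76.09°.
The space tug traverses 180° on the transfer ellipse, so the target must lead by 180° − 76.09° = 104°.

φ = 104°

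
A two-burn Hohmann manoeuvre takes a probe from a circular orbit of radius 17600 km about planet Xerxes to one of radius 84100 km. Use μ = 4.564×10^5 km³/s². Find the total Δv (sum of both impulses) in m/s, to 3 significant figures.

Δv = 2420 m/s

Transfer-ellipse semi-major axis a_t = (r₁ + r₂)/2 = (17600 + 84100)/2 = 50850 km.
At r₁ the circular-orbit speed is v₁ = √(μ/r₁) = 5.092 km/s.
Transfer-orbit speed at r₁ (v² = μ(2/r − 1/a)): v_p = √[μ(2/r₁ − 1/a_t)] = 6.549 km/s.
First burn Δv₁ = |v_p − v₁| = 1.457 km/s.
Circular speed at r₂: v₂ = √(μ/r₂) = 2.330 km/s.
Transfer-orbit speed at r₂: v_a = √[μ(2/r₂ − 1/a_t)] = 1.371 km/s.
Second burn Δv₂ = |v₂ − v_a| = 0.9590 km/s.
Total Δv = Δv₁ + Δv₂ = 2.416 km/s.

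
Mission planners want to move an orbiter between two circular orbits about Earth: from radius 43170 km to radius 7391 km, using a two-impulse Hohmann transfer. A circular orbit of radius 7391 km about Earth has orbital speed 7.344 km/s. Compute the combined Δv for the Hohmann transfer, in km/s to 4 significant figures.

From the circular-orbit relation v² = μ/r at r = 7391 km: μ = v²r = (7.344)² × 7391 = 3.98629×10^5 km³/s².
Transfer-ellipse semi-major axis a_t = (r₁ + r₂)/2 = (43170 + 7391)/2 = 25280.5 km.
At r₁ the circular-orbit speed is v₁ = √(μ/r₁) = 3.039 km/s.
On the transfer ellipse at r₁, vis-viva equation gives v_a = √[μ(2/r₁ − 1/a_t)] = 1.643 km/s.
First burn Δv₁ = |v_a − v₁| = 1.396 km/s.
Circular speed at r₂: v₂ = √(μ/r₂) = 7.344 km/s.
Transfer-orbit speed at r₂: v_p = √[μ(2/r₂ − 1/a_t)] = 9.597 km/s.
Second burn Δv₂ = |v₂ − v_p| = 2.253 km/s.
Δv = Δv₁ + Δv₂ = 1.396 + 2.253 = 3.649 km/s.

Δv = 3.649 km/s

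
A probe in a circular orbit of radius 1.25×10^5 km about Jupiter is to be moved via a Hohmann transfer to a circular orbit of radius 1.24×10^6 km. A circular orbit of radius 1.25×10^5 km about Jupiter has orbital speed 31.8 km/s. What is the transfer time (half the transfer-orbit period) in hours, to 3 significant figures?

From the circular-orbit relation v² = μ/r at r = 1.25×10^5 km: μ = v²r = (31.8)² × 1.25×10^5 = 1.26405×10^8 km³/s².
Transfer-ellipse semi-major axis a_t = (r₁ + r₂)/2 = (1.250×10^5 + 1.240×10^6)/2 = 6.825×10^5 km.
Transfer time t = π√(a_t³/μ) = π√((6.825×10^5)³ / 1.26405×10^8) = 1.576×10^5 s.
Converting: 1.576×10^5 s ÷ 3600 s/hour = 43.8 hours.

t = 43.8 hours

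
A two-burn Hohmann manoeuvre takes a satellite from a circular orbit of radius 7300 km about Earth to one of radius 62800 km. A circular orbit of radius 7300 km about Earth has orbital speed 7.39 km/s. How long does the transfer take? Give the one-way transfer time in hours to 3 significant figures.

From the circular-orbit relation v² = μ/r at r = 7300 km: μ = v²r = (7.39)² × 7300 = 3.98668×10^5 km³/s².
The Hohmann ellipse has a_t = (r₁ + r₂)/2 = 35050 km.
By Kepler's third law the transfer-orbit period is T = 2π√(a_t³/μ), so t = T/2 = 32650 s.
Converting: 32650 s ÷ 3600 s/hour = 9.07 hours.

t = 9.07 hours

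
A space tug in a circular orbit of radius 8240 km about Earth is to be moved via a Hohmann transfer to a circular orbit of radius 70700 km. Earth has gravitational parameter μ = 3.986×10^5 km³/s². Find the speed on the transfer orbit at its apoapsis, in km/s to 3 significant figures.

v = 1.08 km/s

Semi-major axis of the transfer orbit: a_t = (8240 + 70700)/2 = 39470 km.
The apoapsis of the transfer ellipse is at r = 70700 km.
Applying v² = μ(2/r − 1/a_t): v = 1.085 km/s.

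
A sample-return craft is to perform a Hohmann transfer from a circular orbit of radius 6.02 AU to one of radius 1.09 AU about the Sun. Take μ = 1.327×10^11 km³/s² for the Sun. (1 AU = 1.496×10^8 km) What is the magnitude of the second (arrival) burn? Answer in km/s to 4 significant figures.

In km: r₁ = 6.02 × 1.496×10^8 = 9.00592×10^8 km; r₂ = 1.09 × 1.496×10^8 = 1.63064×10^8 km.
Transfer-ellipse semi-major axis a_t = (r₁ + r₂)/2 = (9.00592×10^8 + 1.63064×10^8)/2 = 5.31828×10^8 km.
Circular speed at r = 1.63064×10^8 km: v_c = √(μ/r) = 28.527 km/s.
Vis-viva on the transfer ellipse at r = 1.63064×10^8 km gives v_t = √[μ(2/r − 1/a_t)] = 37.122 km/s.
Δv₂ = |v_t − v_c| = |37.122 − 28.527| = 8.595 km/s.

Δv₂ = 8.595 km/s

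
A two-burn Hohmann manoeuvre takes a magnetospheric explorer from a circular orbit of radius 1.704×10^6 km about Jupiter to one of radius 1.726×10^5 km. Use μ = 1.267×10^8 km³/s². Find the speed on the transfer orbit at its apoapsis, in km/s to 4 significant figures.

v = 3.698 km/s

The Hohmann ellipse has a_t = (r₁ + r₂)/2 = 9.383×10^5 km.
The apoapsis of the transfer ellipse is at r = 1.704×10^6 km.
Vis-viva: v = √[μ(2/r − 1/a_t)] = √[1.267×10^8 × (2/1.704×10^6 − 1/9.383×10^5)] = 3.698 km/s.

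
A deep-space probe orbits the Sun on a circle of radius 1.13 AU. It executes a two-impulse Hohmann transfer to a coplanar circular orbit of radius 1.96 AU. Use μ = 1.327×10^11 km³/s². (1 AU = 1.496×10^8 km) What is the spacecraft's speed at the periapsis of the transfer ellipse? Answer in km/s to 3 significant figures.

v = 31.6 km/s

In km: r₁ = 1.13 × 1.496×10^8 = 1.69048×10^8 km; r₂ = 1.96 × 1.496×10^8 = 2.93216×10^8 km.
Semi-major axis of the transfer orbit: a_t = (1.69048×10^8 + 2.93216×10^8)/2 = 2.31132×10^8 km.
The periapsis of the transfer ellipse is at r = 1.69048×10^8 km.
Applying v² = μ(2/r − 1/a_t): v = 31.56 km/s.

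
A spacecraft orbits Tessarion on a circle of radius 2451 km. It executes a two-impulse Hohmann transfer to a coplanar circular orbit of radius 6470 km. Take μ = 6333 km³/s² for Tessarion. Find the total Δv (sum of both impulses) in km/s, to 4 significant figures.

Δv = 0.5845 km/s

The Hohmann ellipse has a_t = (r₁ + r₂)/2 = 4460.5 km.
At r₁ the circular-orbit speed is v₁ = √(μ/r₁) = 1.6074 km/s.
On the transfer ellipse at r₁, vis-viva equation gives v_p = √[μ(2/r₁ − 1/a_t)] = 1.9359 km/s.
First burn Δv₁ = |v_p − v₁| = 0.3285 km/s.
Circular speed at r₂: v₂ = √(μ/r₂) = 0.9894 km/s.
Transfer-orbit speed at r₂: v_a = √[μ(2/r₂ − 1/a_t)] = 0.7334 km/s.
Second burn Δv₂ = |v₂ − v_a| = 0.2560 km/s.
Δv = Δv₁ + Δv₂ = 0.3285 + 0.2560 = 0.5845 km/s.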